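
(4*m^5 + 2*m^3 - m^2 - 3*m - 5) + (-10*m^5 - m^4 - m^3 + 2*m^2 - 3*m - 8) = -6*m^5 - m^4 + m^3 + m^2 - 6*m - 13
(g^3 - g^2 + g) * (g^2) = g^5 - g^4 + g^3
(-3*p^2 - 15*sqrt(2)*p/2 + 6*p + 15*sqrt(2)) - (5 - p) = -3*p^2 - 15*sqrt(2)*p/2 + 7*p - 5 + 15*sqrt(2)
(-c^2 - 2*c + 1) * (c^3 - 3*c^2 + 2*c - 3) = -c^5 + c^4 + 5*c^3 - 4*c^2 + 8*c - 3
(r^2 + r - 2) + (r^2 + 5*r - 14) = 2*r^2 + 6*r - 16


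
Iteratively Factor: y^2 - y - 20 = (y - 5)*(y + 4)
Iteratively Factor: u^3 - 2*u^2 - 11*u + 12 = (u - 4)*(u^2 + 2*u - 3) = (u - 4)*(u - 1)*(u + 3)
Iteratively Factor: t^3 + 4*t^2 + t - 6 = (t + 3)*(t^2 + t - 2) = (t + 2)*(t + 3)*(t - 1)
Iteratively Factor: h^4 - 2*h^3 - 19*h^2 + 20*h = (h + 4)*(h^3 - 6*h^2 + 5*h) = (h - 5)*(h + 4)*(h^2 - h) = (h - 5)*(h - 1)*(h + 4)*(h)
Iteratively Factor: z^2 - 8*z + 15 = (z - 5)*(z - 3)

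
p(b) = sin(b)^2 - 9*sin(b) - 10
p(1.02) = -16.94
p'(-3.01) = 9.18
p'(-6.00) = -8.10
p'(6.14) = -9.19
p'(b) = 2*sin(b)*cos(b) - 9*cos(b)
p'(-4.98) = -1.87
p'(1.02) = -3.82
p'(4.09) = 6.19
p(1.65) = -17.98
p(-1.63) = -0.02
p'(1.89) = 2.23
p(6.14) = -8.70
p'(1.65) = 0.55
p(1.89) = -17.64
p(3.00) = -11.25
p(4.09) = -2.03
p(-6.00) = -12.44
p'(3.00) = 8.63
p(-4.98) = -17.75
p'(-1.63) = 0.65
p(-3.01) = -8.80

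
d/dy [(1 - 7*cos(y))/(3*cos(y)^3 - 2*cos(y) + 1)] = (-63*cos(y) + 9*cos(2*y) - 21*cos(3*y) + 19)*sin(y)/(2*(3*cos(y)^3 - 2*cos(y) + 1)^2)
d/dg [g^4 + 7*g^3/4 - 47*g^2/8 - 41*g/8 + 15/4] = 4*g^3 + 21*g^2/4 - 47*g/4 - 41/8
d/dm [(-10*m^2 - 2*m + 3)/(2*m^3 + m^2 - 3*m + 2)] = (20*m^4 + 8*m^3 + 14*m^2 - 46*m + 5)/(4*m^6 + 4*m^5 - 11*m^4 + 2*m^3 + 13*m^2 - 12*m + 4)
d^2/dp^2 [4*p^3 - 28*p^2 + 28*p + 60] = 24*p - 56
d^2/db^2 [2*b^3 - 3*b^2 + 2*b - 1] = 12*b - 6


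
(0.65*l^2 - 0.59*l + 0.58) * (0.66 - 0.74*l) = -0.481*l^3 + 0.8656*l^2 - 0.8186*l + 0.3828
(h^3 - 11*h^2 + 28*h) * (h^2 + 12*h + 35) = h^5 + h^4 - 69*h^3 - 49*h^2 + 980*h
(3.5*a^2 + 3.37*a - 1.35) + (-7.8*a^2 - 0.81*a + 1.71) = -4.3*a^2 + 2.56*a + 0.36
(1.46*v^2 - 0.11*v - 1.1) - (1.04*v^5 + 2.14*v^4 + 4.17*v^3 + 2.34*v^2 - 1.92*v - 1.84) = -1.04*v^5 - 2.14*v^4 - 4.17*v^3 - 0.88*v^2 + 1.81*v + 0.74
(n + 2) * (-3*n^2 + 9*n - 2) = -3*n^3 + 3*n^2 + 16*n - 4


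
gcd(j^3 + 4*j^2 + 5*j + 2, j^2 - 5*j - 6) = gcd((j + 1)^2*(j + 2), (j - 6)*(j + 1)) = j + 1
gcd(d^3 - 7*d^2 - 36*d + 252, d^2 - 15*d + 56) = d - 7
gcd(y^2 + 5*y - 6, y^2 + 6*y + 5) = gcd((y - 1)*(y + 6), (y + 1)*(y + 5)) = 1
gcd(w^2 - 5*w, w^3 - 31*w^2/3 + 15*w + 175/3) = w - 5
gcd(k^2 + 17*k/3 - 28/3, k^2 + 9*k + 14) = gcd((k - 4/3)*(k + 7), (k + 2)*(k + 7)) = k + 7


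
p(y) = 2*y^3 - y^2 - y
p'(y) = 6*y^2 - 2*y - 1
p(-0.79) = -0.82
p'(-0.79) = 4.32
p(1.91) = 8.38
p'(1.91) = 17.07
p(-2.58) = -38.42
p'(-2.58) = 44.10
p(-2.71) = -44.44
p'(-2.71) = 48.48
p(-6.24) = -518.64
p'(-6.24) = 245.11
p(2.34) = 17.81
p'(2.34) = 27.17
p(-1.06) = -2.45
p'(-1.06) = 7.86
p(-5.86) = -430.94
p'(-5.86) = 216.76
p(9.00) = 1368.00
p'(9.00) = 467.00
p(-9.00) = -1530.00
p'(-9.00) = 503.00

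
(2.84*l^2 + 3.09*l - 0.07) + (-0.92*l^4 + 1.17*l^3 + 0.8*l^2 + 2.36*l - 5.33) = -0.92*l^4 + 1.17*l^3 + 3.64*l^2 + 5.45*l - 5.4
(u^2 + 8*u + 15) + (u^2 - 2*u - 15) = 2*u^2 + 6*u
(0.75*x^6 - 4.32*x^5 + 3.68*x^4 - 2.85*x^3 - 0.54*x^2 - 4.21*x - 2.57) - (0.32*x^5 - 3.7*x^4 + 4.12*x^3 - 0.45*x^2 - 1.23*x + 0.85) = 0.75*x^6 - 4.64*x^5 + 7.38*x^4 - 6.97*x^3 - 0.09*x^2 - 2.98*x - 3.42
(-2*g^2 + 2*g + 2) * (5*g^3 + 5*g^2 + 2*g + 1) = -10*g^5 + 16*g^3 + 12*g^2 + 6*g + 2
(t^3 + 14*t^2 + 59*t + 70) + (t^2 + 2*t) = t^3 + 15*t^2 + 61*t + 70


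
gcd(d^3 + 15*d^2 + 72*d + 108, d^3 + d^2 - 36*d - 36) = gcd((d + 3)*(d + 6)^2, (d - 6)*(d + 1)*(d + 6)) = d + 6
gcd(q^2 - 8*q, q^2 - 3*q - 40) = q - 8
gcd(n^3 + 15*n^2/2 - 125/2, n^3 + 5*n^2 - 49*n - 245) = n + 5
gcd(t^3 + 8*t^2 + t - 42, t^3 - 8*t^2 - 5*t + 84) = t + 3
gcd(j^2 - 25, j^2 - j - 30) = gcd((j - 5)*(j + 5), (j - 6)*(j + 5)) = j + 5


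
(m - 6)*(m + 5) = m^2 - m - 30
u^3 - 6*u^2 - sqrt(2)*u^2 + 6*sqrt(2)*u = u*(u - 6)*(u - sqrt(2))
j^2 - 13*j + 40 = (j - 8)*(j - 5)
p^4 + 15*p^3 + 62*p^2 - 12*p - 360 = (p - 2)*(p + 5)*(p + 6)^2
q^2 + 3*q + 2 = (q + 1)*(q + 2)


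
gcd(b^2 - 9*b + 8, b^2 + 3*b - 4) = b - 1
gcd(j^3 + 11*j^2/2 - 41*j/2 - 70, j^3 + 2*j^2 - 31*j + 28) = j^2 + 3*j - 28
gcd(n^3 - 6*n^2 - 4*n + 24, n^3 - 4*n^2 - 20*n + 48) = n^2 - 8*n + 12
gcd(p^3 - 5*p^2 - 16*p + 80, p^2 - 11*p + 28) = p - 4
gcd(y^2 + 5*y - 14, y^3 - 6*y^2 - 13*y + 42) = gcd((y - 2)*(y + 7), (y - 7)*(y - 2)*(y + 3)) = y - 2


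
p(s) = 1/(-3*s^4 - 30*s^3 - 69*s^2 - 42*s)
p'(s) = (12*s^3 + 90*s^2 + 138*s + 42)/(-3*s^4 - 30*s^3 - 69*s^2 - 42*s)^2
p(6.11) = -0.00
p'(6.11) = 0.00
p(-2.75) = 0.02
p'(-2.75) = 0.04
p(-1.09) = -0.63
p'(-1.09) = -6.80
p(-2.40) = 0.05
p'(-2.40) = 0.18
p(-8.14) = -0.00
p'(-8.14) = -0.00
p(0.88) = -0.01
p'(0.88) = 0.02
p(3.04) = -0.00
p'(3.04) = 0.00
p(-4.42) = 0.00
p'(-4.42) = 0.00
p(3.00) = 0.00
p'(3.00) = 0.00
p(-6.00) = 0.00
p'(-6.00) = 0.00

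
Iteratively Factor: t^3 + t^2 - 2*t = (t - 1)*(t^2 + 2*t) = (t - 1)*(t + 2)*(t)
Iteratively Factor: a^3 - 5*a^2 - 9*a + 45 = (a - 5)*(a^2 - 9) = (a - 5)*(a - 3)*(a + 3)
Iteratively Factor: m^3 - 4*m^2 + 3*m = (m)*(m^2 - 4*m + 3) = m*(m - 3)*(m - 1)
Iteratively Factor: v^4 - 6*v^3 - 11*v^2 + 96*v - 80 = (v - 5)*(v^3 - v^2 - 16*v + 16) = (v - 5)*(v - 4)*(v^2 + 3*v - 4) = (v - 5)*(v - 4)*(v - 1)*(v + 4)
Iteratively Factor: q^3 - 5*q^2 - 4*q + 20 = (q + 2)*(q^2 - 7*q + 10) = (q - 2)*(q + 2)*(q - 5)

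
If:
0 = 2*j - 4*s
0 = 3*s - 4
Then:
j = 8/3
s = 4/3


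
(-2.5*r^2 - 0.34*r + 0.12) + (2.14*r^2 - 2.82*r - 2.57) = -0.36*r^2 - 3.16*r - 2.45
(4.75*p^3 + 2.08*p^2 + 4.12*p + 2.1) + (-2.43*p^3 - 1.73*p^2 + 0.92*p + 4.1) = 2.32*p^3 + 0.35*p^2 + 5.04*p + 6.2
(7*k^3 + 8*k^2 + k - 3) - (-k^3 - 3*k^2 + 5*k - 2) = 8*k^3 + 11*k^2 - 4*k - 1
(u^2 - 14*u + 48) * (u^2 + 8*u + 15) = u^4 - 6*u^3 - 49*u^2 + 174*u + 720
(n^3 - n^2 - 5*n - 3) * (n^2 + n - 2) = n^5 - 8*n^3 - 6*n^2 + 7*n + 6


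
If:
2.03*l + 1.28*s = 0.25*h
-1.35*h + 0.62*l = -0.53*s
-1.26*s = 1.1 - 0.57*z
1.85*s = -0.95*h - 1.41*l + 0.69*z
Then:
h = -0.33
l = 1.86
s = -3.02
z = -4.74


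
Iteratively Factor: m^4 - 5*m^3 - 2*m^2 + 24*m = (m + 2)*(m^3 - 7*m^2 + 12*m) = m*(m + 2)*(m^2 - 7*m + 12) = m*(m - 4)*(m + 2)*(m - 3)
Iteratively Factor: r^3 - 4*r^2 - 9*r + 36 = (r - 3)*(r^2 - r - 12) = (r - 4)*(r - 3)*(r + 3)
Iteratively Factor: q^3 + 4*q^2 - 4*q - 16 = (q + 2)*(q^2 + 2*q - 8) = (q - 2)*(q + 2)*(q + 4)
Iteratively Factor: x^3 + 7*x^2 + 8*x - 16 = (x + 4)*(x^2 + 3*x - 4) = (x + 4)^2*(x - 1)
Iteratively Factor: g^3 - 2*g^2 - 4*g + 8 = (g + 2)*(g^2 - 4*g + 4) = (g - 2)*(g + 2)*(g - 2)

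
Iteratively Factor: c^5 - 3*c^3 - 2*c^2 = (c)*(c^4 - 3*c^2 - 2*c) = c*(c - 2)*(c^3 + 2*c^2 + c) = c*(c - 2)*(c + 1)*(c^2 + c) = c^2*(c - 2)*(c + 1)*(c + 1)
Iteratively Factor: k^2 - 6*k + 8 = (k - 2)*(k - 4)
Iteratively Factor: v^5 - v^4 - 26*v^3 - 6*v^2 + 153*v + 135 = (v + 3)*(v^4 - 4*v^3 - 14*v^2 + 36*v + 45) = (v - 5)*(v + 3)*(v^3 + v^2 - 9*v - 9) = (v - 5)*(v - 3)*(v + 3)*(v^2 + 4*v + 3) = (v - 5)*(v - 3)*(v + 1)*(v + 3)*(v + 3)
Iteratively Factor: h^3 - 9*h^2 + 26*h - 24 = (h - 4)*(h^2 - 5*h + 6) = (h - 4)*(h - 2)*(h - 3)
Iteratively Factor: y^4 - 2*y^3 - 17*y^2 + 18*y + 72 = (y + 2)*(y^3 - 4*y^2 - 9*y + 36) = (y - 3)*(y + 2)*(y^2 - y - 12) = (y - 3)*(y + 2)*(y + 3)*(y - 4)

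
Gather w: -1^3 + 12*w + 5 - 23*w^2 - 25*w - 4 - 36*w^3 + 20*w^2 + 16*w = -36*w^3 - 3*w^2 + 3*w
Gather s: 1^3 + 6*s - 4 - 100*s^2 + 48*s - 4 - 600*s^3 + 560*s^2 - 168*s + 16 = -600*s^3 + 460*s^2 - 114*s + 9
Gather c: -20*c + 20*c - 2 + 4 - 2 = 0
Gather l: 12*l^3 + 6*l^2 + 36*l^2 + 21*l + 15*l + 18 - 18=12*l^3 + 42*l^2 + 36*l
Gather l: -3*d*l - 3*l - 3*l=l*(-3*d - 6)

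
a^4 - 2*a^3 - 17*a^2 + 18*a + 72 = (a - 4)*(a - 3)*(a + 2)*(a + 3)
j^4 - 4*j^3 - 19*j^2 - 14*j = j*(j - 7)*(j + 1)*(j + 2)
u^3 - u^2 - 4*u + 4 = (u - 2)*(u - 1)*(u + 2)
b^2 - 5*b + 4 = (b - 4)*(b - 1)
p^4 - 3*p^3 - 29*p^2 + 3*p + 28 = (p - 7)*(p - 1)*(p + 1)*(p + 4)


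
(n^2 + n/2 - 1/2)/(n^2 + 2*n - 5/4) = 2*(n + 1)/(2*n + 5)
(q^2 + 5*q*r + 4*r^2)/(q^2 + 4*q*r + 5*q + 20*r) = (q + r)/(q + 5)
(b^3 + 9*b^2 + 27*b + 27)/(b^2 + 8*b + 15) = (b^2 + 6*b + 9)/(b + 5)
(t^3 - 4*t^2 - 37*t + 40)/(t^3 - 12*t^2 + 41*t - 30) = (t^2 - 3*t - 40)/(t^2 - 11*t + 30)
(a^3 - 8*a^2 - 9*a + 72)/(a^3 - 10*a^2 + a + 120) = (a - 3)/(a - 5)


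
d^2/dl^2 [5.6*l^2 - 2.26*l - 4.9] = 11.2000000000000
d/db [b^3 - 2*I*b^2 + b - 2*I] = 3*b^2 - 4*I*b + 1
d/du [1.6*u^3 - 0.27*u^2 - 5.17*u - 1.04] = 4.8*u^2 - 0.54*u - 5.17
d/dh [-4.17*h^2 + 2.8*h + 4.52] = 2.8 - 8.34*h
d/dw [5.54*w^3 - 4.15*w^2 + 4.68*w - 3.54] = 16.62*w^2 - 8.3*w + 4.68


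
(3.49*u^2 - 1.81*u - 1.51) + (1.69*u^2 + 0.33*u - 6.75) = 5.18*u^2 - 1.48*u - 8.26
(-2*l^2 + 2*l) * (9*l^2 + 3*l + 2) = -18*l^4 + 12*l^3 + 2*l^2 + 4*l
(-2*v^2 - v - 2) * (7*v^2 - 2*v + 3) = -14*v^4 - 3*v^3 - 18*v^2 + v - 6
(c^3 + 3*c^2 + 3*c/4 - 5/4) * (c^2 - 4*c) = c^5 - c^4 - 45*c^3/4 - 17*c^2/4 + 5*c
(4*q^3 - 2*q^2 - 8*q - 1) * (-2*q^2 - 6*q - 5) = -8*q^5 - 20*q^4 + 8*q^3 + 60*q^2 + 46*q + 5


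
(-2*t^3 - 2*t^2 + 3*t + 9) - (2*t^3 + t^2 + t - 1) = -4*t^3 - 3*t^2 + 2*t + 10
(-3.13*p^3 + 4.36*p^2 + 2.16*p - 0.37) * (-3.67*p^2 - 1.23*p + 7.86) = 11.4871*p^5 - 12.1513*p^4 - 37.8918*p^3 + 32.9707*p^2 + 17.4327*p - 2.9082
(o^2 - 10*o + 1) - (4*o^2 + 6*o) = -3*o^2 - 16*o + 1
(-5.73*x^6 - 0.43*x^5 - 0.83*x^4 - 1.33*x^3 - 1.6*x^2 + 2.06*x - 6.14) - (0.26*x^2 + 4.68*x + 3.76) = -5.73*x^6 - 0.43*x^5 - 0.83*x^4 - 1.33*x^3 - 1.86*x^2 - 2.62*x - 9.9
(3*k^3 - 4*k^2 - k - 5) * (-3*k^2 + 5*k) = -9*k^5 + 27*k^4 - 17*k^3 + 10*k^2 - 25*k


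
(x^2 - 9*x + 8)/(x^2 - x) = (x - 8)/x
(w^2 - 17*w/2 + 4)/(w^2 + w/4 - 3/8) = 4*(w - 8)/(4*w + 3)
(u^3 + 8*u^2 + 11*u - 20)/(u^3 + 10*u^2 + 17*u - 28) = (u + 5)/(u + 7)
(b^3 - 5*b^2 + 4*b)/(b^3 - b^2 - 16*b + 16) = b/(b + 4)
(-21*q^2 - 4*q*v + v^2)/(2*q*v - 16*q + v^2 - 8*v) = (-21*q^2 - 4*q*v + v^2)/(2*q*v - 16*q + v^2 - 8*v)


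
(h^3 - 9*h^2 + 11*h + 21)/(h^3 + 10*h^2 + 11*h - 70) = (h^3 - 9*h^2 + 11*h + 21)/(h^3 + 10*h^2 + 11*h - 70)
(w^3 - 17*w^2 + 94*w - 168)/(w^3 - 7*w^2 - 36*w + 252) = (w - 4)/(w + 6)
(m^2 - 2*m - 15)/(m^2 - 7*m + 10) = (m + 3)/(m - 2)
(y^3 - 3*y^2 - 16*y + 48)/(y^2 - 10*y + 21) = (y^2 - 16)/(y - 7)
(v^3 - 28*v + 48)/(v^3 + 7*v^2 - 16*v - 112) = (v^2 + 4*v - 12)/(v^2 + 11*v + 28)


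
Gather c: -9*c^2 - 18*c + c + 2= -9*c^2 - 17*c + 2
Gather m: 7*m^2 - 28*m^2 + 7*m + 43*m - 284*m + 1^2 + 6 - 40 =-21*m^2 - 234*m - 33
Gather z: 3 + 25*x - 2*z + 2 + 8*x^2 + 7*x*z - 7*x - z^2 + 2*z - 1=8*x^2 + 7*x*z + 18*x - z^2 + 4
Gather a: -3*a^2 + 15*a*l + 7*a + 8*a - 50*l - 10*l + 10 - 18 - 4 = -3*a^2 + a*(15*l + 15) - 60*l - 12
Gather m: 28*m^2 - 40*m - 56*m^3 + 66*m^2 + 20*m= -56*m^3 + 94*m^2 - 20*m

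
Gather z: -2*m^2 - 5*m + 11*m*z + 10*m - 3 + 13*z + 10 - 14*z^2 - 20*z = -2*m^2 + 5*m - 14*z^2 + z*(11*m - 7) + 7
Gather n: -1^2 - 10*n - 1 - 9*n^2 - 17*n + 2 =-9*n^2 - 27*n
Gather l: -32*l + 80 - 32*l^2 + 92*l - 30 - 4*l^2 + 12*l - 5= -36*l^2 + 72*l + 45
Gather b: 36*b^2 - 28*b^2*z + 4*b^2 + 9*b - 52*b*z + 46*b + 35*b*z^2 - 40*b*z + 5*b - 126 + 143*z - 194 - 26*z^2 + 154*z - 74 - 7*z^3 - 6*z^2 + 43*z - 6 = b^2*(40 - 28*z) + b*(35*z^2 - 92*z + 60) - 7*z^3 - 32*z^2 + 340*z - 400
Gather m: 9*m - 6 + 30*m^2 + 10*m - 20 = 30*m^2 + 19*m - 26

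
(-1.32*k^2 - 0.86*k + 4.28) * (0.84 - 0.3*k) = 0.396*k^3 - 0.8508*k^2 - 2.0064*k + 3.5952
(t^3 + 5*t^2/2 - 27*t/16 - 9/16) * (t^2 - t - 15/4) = t^5 + 3*t^4/2 - 127*t^3/16 - 33*t^2/4 + 441*t/64 + 135/64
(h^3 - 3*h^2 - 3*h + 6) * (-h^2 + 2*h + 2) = -h^5 + 5*h^4 - h^3 - 18*h^2 + 6*h + 12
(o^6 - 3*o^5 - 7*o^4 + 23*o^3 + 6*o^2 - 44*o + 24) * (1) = o^6 - 3*o^5 - 7*o^4 + 23*o^3 + 6*o^2 - 44*o + 24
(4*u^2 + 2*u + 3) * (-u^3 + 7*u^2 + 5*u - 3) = -4*u^5 + 26*u^4 + 31*u^3 + 19*u^2 + 9*u - 9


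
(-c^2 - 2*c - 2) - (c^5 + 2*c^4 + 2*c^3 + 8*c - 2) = -c^5 - 2*c^4 - 2*c^3 - c^2 - 10*c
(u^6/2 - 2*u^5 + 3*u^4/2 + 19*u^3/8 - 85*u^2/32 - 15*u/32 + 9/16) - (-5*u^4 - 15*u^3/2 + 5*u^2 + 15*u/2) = u^6/2 - 2*u^5 + 13*u^4/2 + 79*u^3/8 - 245*u^2/32 - 255*u/32 + 9/16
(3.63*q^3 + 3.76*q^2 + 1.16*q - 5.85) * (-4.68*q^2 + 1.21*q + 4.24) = -16.9884*q^5 - 13.2045*q^4 + 14.512*q^3 + 44.724*q^2 - 2.1601*q - 24.804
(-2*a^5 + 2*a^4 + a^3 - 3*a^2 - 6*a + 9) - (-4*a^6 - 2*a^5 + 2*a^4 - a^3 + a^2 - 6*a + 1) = 4*a^6 + 2*a^3 - 4*a^2 + 8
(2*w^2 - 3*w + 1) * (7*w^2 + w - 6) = 14*w^4 - 19*w^3 - 8*w^2 + 19*w - 6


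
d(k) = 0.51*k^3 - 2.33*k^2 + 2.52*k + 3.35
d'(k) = 1.53*k^2 - 4.66*k + 2.52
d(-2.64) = -28.93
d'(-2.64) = 25.49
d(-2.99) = -38.65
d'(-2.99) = 30.13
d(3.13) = 4.05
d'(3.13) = 2.92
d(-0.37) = 2.07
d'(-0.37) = 4.45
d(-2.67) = -29.70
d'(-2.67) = 25.87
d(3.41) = 5.07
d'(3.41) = 4.42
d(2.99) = 3.69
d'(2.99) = 2.26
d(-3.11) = -42.36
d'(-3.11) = 31.81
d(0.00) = 3.35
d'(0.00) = 2.52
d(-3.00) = -38.95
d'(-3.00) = 30.27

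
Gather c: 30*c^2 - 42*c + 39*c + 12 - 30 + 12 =30*c^2 - 3*c - 6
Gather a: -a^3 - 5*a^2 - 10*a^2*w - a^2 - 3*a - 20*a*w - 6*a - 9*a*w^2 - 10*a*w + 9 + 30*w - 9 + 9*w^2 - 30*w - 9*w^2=-a^3 + a^2*(-10*w - 6) + a*(-9*w^2 - 30*w - 9)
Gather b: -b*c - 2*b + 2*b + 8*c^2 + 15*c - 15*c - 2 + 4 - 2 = -b*c + 8*c^2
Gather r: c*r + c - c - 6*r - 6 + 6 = r*(c - 6)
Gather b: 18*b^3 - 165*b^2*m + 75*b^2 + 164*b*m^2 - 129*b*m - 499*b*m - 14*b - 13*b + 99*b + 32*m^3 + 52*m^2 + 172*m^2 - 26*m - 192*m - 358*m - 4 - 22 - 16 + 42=18*b^3 + b^2*(75 - 165*m) + b*(164*m^2 - 628*m + 72) + 32*m^3 + 224*m^2 - 576*m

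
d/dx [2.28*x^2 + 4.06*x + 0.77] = 4.56*x + 4.06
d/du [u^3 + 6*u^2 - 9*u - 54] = 3*u^2 + 12*u - 9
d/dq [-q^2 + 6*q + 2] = 6 - 2*q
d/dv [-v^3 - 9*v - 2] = -3*v^2 - 9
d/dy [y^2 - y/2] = 2*y - 1/2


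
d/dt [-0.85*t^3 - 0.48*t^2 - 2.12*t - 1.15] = -2.55*t^2 - 0.96*t - 2.12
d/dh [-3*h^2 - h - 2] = -6*h - 1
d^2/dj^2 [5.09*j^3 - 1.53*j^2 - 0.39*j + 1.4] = 30.54*j - 3.06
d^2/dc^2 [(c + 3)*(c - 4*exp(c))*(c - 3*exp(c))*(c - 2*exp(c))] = -9*c^3*exp(c) + 104*c^2*exp(2*c) - 81*c^2*exp(c) + 12*c^2 - 216*c*exp(3*c) + 520*c*exp(2*c) - 162*c*exp(c) + 18*c - 792*exp(3*c) + 364*exp(2*c) - 54*exp(c)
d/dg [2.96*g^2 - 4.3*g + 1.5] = 5.92*g - 4.3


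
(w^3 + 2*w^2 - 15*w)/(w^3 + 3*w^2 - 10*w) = (w - 3)/(w - 2)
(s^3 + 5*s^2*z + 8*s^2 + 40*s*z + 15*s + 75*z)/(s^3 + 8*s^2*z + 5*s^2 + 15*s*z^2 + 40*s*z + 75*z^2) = (s + 3)/(s + 3*z)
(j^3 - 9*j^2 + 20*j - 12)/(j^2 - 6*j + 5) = (j^2 - 8*j + 12)/(j - 5)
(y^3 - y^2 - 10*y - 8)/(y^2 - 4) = (y^2 - 3*y - 4)/(y - 2)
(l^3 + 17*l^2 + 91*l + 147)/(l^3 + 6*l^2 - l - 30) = (l^2 + 14*l + 49)/(l^2 + 3*l - 10)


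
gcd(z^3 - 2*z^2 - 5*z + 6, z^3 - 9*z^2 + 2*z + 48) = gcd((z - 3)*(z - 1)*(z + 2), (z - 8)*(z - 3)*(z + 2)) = z^2 - z - 6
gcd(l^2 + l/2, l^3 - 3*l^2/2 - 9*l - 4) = l + 1/2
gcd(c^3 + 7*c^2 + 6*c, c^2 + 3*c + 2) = c + 1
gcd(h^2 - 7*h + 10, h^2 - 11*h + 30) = h - 5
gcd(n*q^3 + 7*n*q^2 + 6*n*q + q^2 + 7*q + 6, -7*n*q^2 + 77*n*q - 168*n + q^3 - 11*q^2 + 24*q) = 1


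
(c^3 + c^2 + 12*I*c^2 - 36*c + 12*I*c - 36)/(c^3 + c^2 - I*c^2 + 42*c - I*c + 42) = (c + 6*I)/(c - 7*I)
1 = 1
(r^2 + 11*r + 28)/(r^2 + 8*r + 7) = (r + 4)/(r + 1)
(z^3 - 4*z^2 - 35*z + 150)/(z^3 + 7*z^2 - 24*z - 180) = (z - 5)/(z + 6)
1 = 1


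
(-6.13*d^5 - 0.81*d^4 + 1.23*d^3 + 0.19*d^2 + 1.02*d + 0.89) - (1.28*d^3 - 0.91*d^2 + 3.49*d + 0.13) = -6.13*d^5 - 0.81*d^4 - 0.05*d^3 + 1.1*d^2 - 2.47*d + 0.76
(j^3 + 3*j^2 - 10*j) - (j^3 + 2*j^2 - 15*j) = j^2 + 5*j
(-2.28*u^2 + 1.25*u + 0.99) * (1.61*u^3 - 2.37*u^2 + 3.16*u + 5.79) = -3.6708*u^5 + 7.4161*u^4 - 8.5734*u^3 - 11.5975*u^2 + 10.3659*u + 5.7321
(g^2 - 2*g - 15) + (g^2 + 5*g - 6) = 2*g^2 + 3*g - 21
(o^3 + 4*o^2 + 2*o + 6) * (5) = 5*o^3 + 20*o^2 + 10*o + 30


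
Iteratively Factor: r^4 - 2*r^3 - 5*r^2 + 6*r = (r + 2)*(r^3 - 4*r^2 + 3*r) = r*(r + 2)*(r^2 - 4*r + 3) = r*(r - 1)*(r + 2)*(r - 3)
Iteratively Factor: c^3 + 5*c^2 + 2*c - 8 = (c + 2)*(c^2 + 3*c - 4) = (c - 1)*(c + 2)*(c + 4)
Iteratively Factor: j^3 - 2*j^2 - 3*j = (j)*(j^2 - 2*j - 3) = j*(j + 1)*(j - 3)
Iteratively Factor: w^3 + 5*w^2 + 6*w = (w)*(w^2 + 5*w + 6) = w*(w + 2)*(w + 3)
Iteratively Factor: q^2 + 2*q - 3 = (q + 3)*(q - 1)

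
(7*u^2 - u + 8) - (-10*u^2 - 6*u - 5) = 17*u^2 + 5*u + 13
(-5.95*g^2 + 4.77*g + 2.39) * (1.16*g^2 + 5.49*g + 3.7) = -6.902*g^4 - 27.1323*g^3 + 6.9447*g^2 + 30.7701*g + 8.843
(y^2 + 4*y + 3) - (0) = y^2 + 4*y + 3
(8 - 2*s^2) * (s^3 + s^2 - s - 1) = -2*s^5 - 2*s^4 + 10*s^3 + 10*s^2 - 8*s - 8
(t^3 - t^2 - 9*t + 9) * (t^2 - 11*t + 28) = t^5 - 12*t^4 + 30*t^3 + 80*t^2 - 351*t + 252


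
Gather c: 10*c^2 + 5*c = 10*c^2 + 5*c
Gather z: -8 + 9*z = 9*z - 8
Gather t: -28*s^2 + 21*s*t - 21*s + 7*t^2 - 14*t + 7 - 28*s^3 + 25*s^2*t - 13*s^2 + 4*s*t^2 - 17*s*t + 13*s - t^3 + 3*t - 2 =-28*s^3 - 41*s^2 - 8*s - t^3 + t^2*(4*s + 7) + t*(25*s^2 + 4*s - 11) + 5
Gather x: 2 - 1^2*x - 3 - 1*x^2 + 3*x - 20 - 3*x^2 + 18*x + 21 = -4*x^2 + 20*x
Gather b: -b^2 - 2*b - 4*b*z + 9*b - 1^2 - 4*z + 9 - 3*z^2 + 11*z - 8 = -b^2 + b*(7 - 4*z) - 3*z^2 + 7*z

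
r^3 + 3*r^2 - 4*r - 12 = (r - 2)*(r + 2)*(r + 3)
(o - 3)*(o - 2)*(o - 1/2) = o^3 - 11*o^2/2 + 17*o/2 - 3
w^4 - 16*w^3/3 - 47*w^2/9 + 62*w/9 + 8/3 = (w - 6)*(w - 1)*(w + 1/3)*(w + 4/3)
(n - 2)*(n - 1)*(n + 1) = n^3 - 2*n^2 - n + 2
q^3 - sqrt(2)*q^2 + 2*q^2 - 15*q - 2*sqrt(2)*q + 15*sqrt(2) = (q - 3)*(q + 5)*(q - sqrt(2))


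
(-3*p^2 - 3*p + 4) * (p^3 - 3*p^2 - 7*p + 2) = -3*p^5 + 6*p^4 + 34*p^3 + 3*p^2 - 34*p + 8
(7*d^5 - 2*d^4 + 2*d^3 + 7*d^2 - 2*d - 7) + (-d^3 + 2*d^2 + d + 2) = 7*d^5 - 2*d^4 + d^3 + 9*d^2 - d - 5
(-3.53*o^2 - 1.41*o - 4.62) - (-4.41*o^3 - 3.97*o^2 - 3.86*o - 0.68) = 4.41*o^3 + 0.44*o^2 + 2.45*o - 3.94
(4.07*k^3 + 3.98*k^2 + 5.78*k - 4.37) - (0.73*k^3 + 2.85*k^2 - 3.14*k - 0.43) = 3.34*k^3 + 1.13*k^2 + 8.92*k - 3.94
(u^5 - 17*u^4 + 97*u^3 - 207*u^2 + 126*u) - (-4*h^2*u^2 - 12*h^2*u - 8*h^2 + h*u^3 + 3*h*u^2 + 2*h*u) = 4*h^2*u^2 + 12*h^2*u + 8*h^2 - h*u^3 - 3*h*u^2 - 2*h*u + u^5 - 17*u^4 + 97*u^3 - 207*u^2 + 126*u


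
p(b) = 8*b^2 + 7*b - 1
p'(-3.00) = -41.00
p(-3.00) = 50.00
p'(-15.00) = -233.00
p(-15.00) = 1694.00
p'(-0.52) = -1.32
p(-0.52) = -2.48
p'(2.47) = 46.52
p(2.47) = 65.10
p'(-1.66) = -19.56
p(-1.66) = 9.42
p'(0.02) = 7.32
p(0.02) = -0.86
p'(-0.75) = -5.00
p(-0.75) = -1.75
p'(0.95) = 22.20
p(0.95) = 12.87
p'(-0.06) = 6.04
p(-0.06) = -1.39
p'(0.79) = 19.64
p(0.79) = 9.52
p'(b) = 16*b + 7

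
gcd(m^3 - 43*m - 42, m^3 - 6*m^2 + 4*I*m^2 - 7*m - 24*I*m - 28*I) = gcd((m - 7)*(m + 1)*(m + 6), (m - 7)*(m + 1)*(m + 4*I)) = m^2 - 6*m - 7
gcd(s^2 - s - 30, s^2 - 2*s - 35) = s + 5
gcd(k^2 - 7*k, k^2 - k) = k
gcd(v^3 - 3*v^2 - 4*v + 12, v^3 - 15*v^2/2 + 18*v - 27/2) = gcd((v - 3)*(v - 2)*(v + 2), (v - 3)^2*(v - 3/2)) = v - 3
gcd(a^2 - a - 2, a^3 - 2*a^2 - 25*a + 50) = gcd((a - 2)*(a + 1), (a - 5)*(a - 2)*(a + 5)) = a - 2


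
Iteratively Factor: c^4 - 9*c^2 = (c)*(c^3 - 9*c) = c*(c + 3)*(c^2 - 3*c) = c^2*(c + 3)*(c - 3)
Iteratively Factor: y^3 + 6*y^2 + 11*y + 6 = (y + 2)*(y^2 + 4*y + 3) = (y + 2)*(y + 3)*(y + 1)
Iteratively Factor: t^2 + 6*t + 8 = (t + 2)*(t + 4)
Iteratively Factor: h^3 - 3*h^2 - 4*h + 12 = (h - 3)*(h^2 - 4) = (h - 3)*(h - 2)*(h + 2)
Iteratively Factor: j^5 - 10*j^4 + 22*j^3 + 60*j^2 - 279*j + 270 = (j - 3)*(j^4 - 7*j^3 + j^2 + 63*j - 90) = (j - 5)*(j - 3)*(j^3 - 2*j^2 - 9*j + 18) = (j - 5)*(j - 3)*(j + 3)*(j^2 - 5*j + 6) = (j - 5)*(j - 3)^2*(j + 3)*(j - 2)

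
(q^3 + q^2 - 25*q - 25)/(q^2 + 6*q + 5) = q - 5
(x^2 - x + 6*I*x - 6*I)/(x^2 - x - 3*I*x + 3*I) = (x + 6*I)/(x - 3*I)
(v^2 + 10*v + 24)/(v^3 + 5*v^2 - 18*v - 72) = (v + 4)/(v^2 - v - 12)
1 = 1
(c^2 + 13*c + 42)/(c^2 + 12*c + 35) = (c + 6)/(c + 5)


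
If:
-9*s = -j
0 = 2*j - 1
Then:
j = 1/2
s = 1/18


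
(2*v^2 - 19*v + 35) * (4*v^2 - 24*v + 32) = 8*v^4 - 124*v^3 + 660*v^2 - 1448*v + 1120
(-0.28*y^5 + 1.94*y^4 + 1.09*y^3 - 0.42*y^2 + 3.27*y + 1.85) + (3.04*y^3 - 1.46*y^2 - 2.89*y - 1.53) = -0.28*y^5 + 1.94*y^4 + 4.13*y^3 - 1.88*y^2 + 0.38*y + 0.32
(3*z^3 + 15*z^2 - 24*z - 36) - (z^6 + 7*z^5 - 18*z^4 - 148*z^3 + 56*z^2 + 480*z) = -z^6 - 7*z^5 + 18*z^4 + 151*z^3 - 41*z^2 - 504*z - 36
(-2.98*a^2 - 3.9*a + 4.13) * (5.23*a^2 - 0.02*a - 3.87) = -15.5854*a^4 - 20.3374*a^3 + 33.2105*a^2 + 15.0104*a - 15.9831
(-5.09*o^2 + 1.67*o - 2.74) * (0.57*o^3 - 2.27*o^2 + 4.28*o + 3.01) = -2.9013*o^5 + 12.5062*o^4 - 27.1379*o^3 - 1.9535*o^2 - 6.7005*o - 8.2474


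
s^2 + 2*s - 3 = (s - 1)*(s + 3)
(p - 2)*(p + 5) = p^2 + 3*p - 10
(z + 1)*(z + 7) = z^2 + 8*z + 7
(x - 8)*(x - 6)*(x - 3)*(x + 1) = x^4 - 16*x^3 + 73*x^2 - 54*x - 144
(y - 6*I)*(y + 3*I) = y^2 - 3*I*y + 18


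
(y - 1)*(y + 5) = y^2 + 4*y - 5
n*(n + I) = n^2 + I*n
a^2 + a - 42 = (a - 6)*(a + 7)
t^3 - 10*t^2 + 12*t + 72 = (t - 6)^2*(t + 2)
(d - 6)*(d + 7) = d^2 + d - 42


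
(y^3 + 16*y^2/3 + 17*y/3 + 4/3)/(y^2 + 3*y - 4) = (3*y^2 + 4*y + 1)/(3*(y - 1))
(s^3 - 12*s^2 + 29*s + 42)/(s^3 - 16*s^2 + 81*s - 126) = (s + 1)/(s - 3)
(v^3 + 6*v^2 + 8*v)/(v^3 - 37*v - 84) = v*(v + 2)/(v^2 - 4*v - 21)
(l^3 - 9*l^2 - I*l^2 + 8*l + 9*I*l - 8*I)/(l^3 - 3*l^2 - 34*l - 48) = (l^2 - l*(1 + I) + I)/(l^2 + 5*l + 6)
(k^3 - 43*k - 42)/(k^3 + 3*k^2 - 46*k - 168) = (k + 1)/(k + 4)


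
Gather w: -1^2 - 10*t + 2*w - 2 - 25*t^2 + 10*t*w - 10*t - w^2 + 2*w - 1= -25*t^2 - 20*t - w^2 + w*(10*t + 4) - 4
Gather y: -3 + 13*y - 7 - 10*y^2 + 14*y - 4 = -10*y^2 + 27*y - 14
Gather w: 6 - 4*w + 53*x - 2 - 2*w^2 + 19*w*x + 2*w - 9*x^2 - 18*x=-2*w^2 + w*(19*x - 2) - 9*x^2 + 35*x + 4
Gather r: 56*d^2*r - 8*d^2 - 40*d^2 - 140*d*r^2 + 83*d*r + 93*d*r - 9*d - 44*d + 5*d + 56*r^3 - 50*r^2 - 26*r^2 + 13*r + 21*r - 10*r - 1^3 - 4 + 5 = -48*d^2 - 48*d + 56*r^3 + r^2*(-140*d - 76) + r*(56*d^2 + 176*d + 24)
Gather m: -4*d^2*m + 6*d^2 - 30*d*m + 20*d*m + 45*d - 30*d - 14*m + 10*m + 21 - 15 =6*d^2 + 15*d + m*(-4*d^2 - 10*d - 4) + 6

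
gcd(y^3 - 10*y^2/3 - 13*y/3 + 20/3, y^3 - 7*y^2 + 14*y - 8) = y^2 - 5*y + 4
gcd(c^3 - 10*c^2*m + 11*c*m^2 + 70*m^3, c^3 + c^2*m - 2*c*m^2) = c + 2*m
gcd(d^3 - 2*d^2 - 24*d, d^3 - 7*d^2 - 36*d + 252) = d - 6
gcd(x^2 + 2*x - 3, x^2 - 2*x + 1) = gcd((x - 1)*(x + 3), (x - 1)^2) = x - 1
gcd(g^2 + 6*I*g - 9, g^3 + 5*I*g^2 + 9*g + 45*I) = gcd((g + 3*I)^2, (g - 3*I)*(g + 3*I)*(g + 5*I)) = g + 3*I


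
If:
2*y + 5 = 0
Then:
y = -5/2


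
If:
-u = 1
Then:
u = -1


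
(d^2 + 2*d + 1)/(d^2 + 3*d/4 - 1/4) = 4*(d + 1)/(4*d - 1)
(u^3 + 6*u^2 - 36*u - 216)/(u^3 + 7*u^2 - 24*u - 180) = (u - 6)/(u - 5)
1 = 1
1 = 1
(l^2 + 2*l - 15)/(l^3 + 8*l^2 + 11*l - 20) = (l - 3)/(l^2 + 3*l - 4)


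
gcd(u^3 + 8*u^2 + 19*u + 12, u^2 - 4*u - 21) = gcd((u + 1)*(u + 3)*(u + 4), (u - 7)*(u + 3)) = u + 3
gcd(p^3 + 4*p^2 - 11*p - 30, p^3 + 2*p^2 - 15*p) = p^2 + 2*p - 15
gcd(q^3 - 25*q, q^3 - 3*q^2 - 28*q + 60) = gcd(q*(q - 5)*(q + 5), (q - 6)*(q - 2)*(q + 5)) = q + 5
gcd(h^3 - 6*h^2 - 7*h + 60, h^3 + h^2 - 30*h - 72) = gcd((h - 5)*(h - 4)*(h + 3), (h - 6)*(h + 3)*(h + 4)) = h + 3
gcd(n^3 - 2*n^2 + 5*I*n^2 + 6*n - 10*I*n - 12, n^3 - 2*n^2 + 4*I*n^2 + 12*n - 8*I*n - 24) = n^2 + n*(-2 + 6*I) - 12*I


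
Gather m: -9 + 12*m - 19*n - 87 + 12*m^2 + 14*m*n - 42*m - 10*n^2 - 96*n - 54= 12*m^2 + m*(14*n - 30) - 10*n^2 - 115*n - 150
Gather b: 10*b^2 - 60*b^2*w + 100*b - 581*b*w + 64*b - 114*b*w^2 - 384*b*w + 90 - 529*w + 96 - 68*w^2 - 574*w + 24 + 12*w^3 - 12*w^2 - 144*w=b^2*(10 - 60*w) + b*(-114*w^2 - 965*w + 164) + 12*w^3 - 80*w^2 - 1247*w + 210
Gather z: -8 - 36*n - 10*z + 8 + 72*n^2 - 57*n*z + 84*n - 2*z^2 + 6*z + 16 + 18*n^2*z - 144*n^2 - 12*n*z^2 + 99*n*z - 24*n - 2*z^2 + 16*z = -72*n^2 + 24*n + z^2*(-12*n - 4) + z*(18*n^2 + 42*n + 12) + 16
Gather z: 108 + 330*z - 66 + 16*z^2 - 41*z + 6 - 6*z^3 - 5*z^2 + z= -6*z^3 + 11*z^2 + 290*z + 48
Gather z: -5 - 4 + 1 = -8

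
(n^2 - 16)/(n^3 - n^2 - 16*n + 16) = 1/(n - 1)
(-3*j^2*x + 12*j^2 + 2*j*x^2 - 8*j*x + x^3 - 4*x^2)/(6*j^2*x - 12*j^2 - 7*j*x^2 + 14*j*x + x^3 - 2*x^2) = (3*j*x - 12*j + x^2 - 4*x)/(-6*j*x + 12*j + x^2 - 2*x)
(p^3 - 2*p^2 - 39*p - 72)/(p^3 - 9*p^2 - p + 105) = (p^2 - 5*p - 24)/(p^2 - 12*p + 35)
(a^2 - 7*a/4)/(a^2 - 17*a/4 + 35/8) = 2*a/(2*a - 5)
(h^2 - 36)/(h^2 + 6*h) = (h - 6)/h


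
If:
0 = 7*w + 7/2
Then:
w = -1/2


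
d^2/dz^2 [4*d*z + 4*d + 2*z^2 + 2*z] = 4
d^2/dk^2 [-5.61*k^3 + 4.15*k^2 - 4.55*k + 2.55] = 8.3 - 33.66*k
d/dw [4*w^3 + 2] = 12*w^2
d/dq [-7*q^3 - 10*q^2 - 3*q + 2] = -21*q^2 - 20*q - 3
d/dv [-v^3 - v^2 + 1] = v*(-3*v - 2)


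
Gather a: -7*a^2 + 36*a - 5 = -7*a^2 + 36*a - 5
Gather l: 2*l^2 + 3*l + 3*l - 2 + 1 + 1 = 2*l^2 + 6*l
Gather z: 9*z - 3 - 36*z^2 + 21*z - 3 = -36*z^2 + 30*z - 6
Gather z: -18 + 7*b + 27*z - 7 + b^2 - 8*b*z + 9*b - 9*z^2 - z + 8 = b^2 + 16*b - 9*z^2 + z*(26 - 8*b) - 17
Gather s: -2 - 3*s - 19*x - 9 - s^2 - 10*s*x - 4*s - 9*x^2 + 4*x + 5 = -s^2 + s*(-10*x - 7) - 9*x^2 - 15*x - 6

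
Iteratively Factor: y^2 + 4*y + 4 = (y + 2)*(y + 2)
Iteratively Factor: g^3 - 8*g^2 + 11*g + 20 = (g + 1)*(g^2 - 9*g + 20) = (g - 4)*(g + 1)*(g - 5)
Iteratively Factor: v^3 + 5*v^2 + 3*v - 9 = (v + 3)*(v^2 + 2*v - 3) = (v + 3)^2*(v - 1)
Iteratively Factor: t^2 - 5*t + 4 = (t - 1)*(t - 4)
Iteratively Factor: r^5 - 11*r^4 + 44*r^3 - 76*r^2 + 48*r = (r)*(r^4 - 11*r^3 + 44*r^2 - 76*r + 48) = r*(r - 2)*(r^3 - 9*r^2 + 26*r - 24) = r*(r - 4)*(r - 2)*(r^2 - 5*r + 6) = r*(r - 4)*(r - 3)*(r - 2)*(r - 2)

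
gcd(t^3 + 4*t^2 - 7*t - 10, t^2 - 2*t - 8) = 1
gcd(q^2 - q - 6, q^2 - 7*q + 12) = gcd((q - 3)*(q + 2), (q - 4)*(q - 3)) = q - 3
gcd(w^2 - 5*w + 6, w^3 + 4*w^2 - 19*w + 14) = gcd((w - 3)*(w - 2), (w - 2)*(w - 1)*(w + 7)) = w - 2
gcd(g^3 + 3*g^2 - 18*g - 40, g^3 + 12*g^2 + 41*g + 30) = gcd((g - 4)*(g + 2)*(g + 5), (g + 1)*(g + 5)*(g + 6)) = g + 5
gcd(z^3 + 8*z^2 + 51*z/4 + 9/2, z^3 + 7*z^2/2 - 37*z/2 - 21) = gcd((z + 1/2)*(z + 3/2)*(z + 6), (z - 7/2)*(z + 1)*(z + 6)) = z + 6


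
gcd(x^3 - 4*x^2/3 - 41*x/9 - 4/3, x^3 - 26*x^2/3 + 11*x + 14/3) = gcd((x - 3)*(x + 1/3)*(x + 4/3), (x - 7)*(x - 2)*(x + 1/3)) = x + 1/3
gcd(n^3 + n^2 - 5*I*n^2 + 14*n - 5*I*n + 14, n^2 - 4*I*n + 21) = n - 7*I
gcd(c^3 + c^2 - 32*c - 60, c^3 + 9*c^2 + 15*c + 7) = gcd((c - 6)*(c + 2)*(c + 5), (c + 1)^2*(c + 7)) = 1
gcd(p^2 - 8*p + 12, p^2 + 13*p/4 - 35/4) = 1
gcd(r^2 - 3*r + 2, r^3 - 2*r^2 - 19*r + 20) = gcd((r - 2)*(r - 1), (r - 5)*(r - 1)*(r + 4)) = r - 1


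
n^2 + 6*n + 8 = (n + 2)*(n + 4)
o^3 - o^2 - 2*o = o*(o - 2)*(o + 1)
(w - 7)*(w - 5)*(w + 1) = w^3 - 11*w^2 + 23*w + 35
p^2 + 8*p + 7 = (p + 1)*(p + 7)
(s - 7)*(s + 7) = s^2 - 49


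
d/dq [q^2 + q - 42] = 2*q + 1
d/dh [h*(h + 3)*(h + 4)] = 3*h^2 + 14*h + 12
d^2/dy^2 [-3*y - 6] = 0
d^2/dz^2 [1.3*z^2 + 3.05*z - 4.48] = 2.60000000000000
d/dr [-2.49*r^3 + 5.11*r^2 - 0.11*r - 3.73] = -7.47*r^2 + 10.22*r - 0.11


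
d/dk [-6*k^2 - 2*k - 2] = -12*k - 2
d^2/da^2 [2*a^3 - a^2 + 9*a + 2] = 12*a - 2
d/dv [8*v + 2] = 8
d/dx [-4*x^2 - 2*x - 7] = -8*x - 2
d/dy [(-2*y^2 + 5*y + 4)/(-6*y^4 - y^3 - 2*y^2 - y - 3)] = ((4*y - 5)*(6*y^4 + y^3 + 2*y^2 + y + 3) + (-2*y^2 + 5*y + 4)*(24*y^3 + 3*y^2 + 4*y + 1))/(6*y^4 + y^3 + 2*y^2 + y + 3)^2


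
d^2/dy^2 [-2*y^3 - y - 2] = -12*y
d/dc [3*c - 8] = 3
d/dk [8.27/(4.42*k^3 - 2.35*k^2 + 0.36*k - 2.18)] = (-109.6602*k^2 + 38.869*k - 2.9772)/(4.42*k^3 - 2.35*k^2 + 0.36*k - 2.18)^2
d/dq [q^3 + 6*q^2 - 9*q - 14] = 3*q^2 + 12*q - 9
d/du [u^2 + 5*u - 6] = 2*u + 5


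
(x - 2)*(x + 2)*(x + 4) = x^3 + 4*x^2 - 4*x - 16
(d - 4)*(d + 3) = d^2 - d - 12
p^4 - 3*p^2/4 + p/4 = p*(p - 1/2)^2*(p + 1)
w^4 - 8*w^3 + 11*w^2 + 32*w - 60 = (w - 5)*(w - 3)*(w - 2)*(w + 2)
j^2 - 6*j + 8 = (j - 4)*(j - 2)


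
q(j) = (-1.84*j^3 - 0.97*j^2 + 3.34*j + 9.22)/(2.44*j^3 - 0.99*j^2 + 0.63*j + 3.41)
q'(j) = (-7.32*j^2 + 1.98*j - 0.63)*(-1.84*j^3 - 0.97*j^2 + 3.34*j + 9.22)/(2.44*j^3 - 0.99*j^2 + 0.63*j + 3.41)^2 + (-5.52*j^2 - 1.94*j + 3.34)/(2.44*j^3 - 0.99*j^2 + 0.63*j + 3.41) = (4.1884*j^4 - 18.6176*j^3 - 83.6181*j^2 + 11.6402*j + 5.5808)/(5.9536*j^6 - 4.8312*j^5 + 4.0545*j^4 + 15.3934*j^3 - 6.3549*j^2 + 4.2966*j + 11.6281)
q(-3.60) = -0.56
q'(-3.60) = 0.03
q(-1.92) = -0.65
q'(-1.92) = -0.39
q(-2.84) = -0.55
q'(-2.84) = -0.00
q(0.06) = 2.73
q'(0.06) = 0.50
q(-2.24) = -0.58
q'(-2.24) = -0.14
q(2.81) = -0.58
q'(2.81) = -0.29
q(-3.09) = -0.55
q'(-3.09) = 0.02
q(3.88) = -0.75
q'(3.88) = -0.08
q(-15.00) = -0.70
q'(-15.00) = 0.00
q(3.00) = -0.63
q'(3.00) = -0.23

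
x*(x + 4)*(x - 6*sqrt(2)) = x^3 - 6*sqrt(2)*x^2 + 4*x^2 - 24*sqrt(2)*x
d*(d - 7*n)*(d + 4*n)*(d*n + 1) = d^4*n - 3*d^3*n^2 + d^3 - 28*d^2*n^3 - 3*d^2*n - 28*d*n^2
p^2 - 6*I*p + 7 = (p - 7*I)*(p + I)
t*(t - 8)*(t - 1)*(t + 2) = t^4 - 7*t^3 - 10*t^2 + 16*t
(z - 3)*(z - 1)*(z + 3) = z^3 - z^2 - 9*z + 9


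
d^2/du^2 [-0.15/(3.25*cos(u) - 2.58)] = (-1.584375*sin(u)^2 + 1.25775*cos(u) - 1.584375)/(3.25*cos(u) - 2.58)^3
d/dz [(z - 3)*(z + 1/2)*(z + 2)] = 3*z^2 - z - 13/2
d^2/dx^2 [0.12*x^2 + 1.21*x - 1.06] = 0.240000000000000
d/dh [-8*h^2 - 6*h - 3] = -16*h - 6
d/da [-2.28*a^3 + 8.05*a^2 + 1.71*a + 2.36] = -6.84*a^2 + 16.1*a + 1.71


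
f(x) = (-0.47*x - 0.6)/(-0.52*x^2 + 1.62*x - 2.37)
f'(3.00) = -0.41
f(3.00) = 0.92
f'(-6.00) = -0.00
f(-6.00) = -0.07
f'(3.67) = -0.30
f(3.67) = 0.68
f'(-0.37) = 0.25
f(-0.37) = 0.14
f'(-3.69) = 0.00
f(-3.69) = -0.07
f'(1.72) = 0.23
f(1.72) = 1.26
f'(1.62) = 0.35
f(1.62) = 1.23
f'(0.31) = 0.51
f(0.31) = 0.39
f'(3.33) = -0.36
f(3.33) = 0.79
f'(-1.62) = 0.06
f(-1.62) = -0.03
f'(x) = (-0.47*x - 0.6)*(1.04*x - 1.62)/(-0.52*x^2 + 1.62*x - 2.37)^2 - 0.47/(-0.52*x^2 + 1.62*x - 2.37)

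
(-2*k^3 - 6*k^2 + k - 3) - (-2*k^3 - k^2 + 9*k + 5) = -5*k^2 - 8*k - 8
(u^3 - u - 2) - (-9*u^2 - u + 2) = u^3 + 9*u^2 - 4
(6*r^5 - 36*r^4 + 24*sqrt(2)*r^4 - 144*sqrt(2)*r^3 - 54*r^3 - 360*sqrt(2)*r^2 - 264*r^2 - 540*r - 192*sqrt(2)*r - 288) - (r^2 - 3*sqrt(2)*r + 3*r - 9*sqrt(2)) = 6*r^5 - 36*r^4 + 24*sqrt(2)*r^4 - 144*sqrt(2)*r^3 - 54*r^3 - 360*sqrt(2)*r^2 - 265*r^2 - 543*r - 189*sqrt(2)*r - 288 + 9*sqrt(2)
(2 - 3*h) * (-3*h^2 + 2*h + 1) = 9*h^3 - 12*h^2 + h + 2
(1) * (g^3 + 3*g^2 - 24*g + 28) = g^3 + 3*g^2 - 24*g + 28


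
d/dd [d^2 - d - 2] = 2*d - 1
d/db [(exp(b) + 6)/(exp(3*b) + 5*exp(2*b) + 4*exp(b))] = (-(exp(b) + 6)*(3*exp(2*b) + 10*exp(b) + 4) + (exp(2*b) + 5*exp(b) + 4)*exp(b))*exp(-b)/(exp(2*b) + 5*exp(b) + 4)^2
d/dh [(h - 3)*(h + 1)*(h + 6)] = 3*h^2 + 8*h - 15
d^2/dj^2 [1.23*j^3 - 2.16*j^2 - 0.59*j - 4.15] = 7.38*j - 4.32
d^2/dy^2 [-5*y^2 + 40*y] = -10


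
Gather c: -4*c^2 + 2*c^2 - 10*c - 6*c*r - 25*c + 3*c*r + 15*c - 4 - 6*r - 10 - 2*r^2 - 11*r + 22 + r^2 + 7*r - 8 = -2*c^2 + c*(-3*r - 20) - r^2 - 10*r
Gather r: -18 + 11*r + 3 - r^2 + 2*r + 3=-r^2 + 13*r - 12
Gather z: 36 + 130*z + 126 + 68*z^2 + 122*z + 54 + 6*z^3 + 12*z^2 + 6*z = 6*z^3 + 80*z^2 + 258*z + 216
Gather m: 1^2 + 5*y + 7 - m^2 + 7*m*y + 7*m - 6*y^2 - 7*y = -m^2 + m*(7*y + 7) - 6*y^2 - 2*y + 8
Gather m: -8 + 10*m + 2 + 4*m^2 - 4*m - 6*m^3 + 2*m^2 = -6*m^3 + 6*m^2 + 6*m - 6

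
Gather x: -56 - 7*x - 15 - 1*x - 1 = -8*x - 72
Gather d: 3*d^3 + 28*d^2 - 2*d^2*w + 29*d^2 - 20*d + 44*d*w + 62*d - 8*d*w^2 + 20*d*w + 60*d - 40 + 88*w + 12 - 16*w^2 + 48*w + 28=3*d^3 + d^2*(57 - 2*w) + d*(-8*w^2 + 64*w + 102) - 16*w^2 + 136*w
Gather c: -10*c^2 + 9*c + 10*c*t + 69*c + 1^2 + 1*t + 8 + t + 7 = -10*c^2 + c*(10*t + 78) + 2*t + 16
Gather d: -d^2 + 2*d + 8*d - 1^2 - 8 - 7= -d^2 + 10*d - 16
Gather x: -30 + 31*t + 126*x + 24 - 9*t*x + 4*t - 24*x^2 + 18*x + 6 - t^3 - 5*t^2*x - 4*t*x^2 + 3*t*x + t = -t^3 + 36*t + x^2*(-4*t - 24) + x*(-5*t^2 - 6*t + 144)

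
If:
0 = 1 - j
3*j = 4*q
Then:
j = 1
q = 3/4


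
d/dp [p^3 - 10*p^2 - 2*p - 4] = 3*p^2 - 20*p - 2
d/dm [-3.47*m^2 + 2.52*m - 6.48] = 2.52 - 6.94*m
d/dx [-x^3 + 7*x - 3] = 7 - 3*x^2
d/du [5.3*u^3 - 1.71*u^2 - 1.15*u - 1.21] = 15.9*u^2 - 3.42*u - 1.15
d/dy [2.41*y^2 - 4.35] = 4.82*y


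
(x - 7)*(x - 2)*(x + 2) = x^3 - 7*x^2 - 4*x + 28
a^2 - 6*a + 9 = (a - 3)^2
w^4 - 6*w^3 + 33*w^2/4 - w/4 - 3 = (w - 4)*(w - 3/2)*(w - 1)*(w + 1/2)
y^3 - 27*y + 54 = (y - 3)^2*(y + 6)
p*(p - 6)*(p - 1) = p^3 - 7*p^2 + 6*p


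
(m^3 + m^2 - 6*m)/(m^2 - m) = (m^2 + m - 6)/(m - 1)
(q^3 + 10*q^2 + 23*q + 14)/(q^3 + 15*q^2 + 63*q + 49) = (q + 2)/(q + 7)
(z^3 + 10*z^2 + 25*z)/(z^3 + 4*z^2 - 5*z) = (z + 5)/(z - 1)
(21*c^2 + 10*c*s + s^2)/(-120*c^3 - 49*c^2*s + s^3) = (7*c + s)/(-40*c^2 - 3*c*s + s^2)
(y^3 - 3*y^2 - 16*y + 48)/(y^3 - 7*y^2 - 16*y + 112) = (y - 3)/(y - 7)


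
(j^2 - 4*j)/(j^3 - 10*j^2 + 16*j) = (j - 4)/(j^2 - 10*j + 16)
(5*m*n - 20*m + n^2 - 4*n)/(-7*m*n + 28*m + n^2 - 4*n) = (-5*m - n)/(7*m - n)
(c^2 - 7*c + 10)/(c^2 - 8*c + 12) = (c - 5)/(c - 6)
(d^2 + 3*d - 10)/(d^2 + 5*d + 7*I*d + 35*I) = (d - 2)/(d + 7*I)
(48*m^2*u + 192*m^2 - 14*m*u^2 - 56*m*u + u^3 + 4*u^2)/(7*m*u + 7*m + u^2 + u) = (48*m^2*u + 192*m^2 - 14*m*u^2 - 56*m*u + u^3 + 4*u^2)/(7*m*u + 7*m + u^2 + u)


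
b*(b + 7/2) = b^2 + 7*b/2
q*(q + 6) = q^2 + 6*q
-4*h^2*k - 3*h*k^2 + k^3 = k*(-4*h + k)*(h + k)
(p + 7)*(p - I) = p^2 + 7*p - I*p - 7*I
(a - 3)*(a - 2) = a^2 - 5*a + 6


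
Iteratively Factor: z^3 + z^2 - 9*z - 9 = (z + 3)*(z^2 - 2*z - 3) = (z + 1)*(z + 3)*(z - 3)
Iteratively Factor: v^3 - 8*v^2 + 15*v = (v - 5)*(v^2 - 3*v) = (v - 5)*(v - 3)*(v)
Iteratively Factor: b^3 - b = (b)*(b^2 - 1) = b*(b + 1)*(b - 1)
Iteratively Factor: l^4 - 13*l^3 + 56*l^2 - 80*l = (l - 4)*(l^3 - 9*l^2 + 20*l) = (l - 4)^2*(l^2 - 5*l) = l*(l - 4)^2*(l - 5)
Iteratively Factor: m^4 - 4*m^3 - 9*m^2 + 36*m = (m - 4)*(m^3 - 9*m) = (m - 4)*(m + 3)*(m^2 - 3*m) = (m - 4)*(m - 3)*(m + 3)*(m)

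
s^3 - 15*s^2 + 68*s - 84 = (s - 7)*(s - 6)*(s - 2)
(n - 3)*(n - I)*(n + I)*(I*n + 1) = I*n^4 + n^3 - 3*I*n^3 - 3*n^2 + I*n^2 + n - 3*I*n - 3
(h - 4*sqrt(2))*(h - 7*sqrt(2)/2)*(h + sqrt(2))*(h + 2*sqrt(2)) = h^4 - 9*sqrt(2)*h^3/2 - 13*h^2 + 54*sqrt(2)*h + 112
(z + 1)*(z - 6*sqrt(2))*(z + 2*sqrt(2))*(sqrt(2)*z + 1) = sqrt(2)*z^4 - 7*z^3 + sqrt(2)*z^3 - 28*sqrt(2)*z^2 - 7*z^2 - 28*sqrt(2)*z - 24*z - 24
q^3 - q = q*(q - 1)*(q + 1)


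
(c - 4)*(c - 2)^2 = c^3 - 8*c^2 + 20*c - 16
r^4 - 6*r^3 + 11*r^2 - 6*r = r*(r - 3)*(r - 2)*(r - 1)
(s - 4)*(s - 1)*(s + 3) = s^3 - 2*s^2 - 11*s + 12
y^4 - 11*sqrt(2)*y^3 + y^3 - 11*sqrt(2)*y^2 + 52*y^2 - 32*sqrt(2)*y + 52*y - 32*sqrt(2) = (y + 1)*(y - 8*sqrt(2))*(y - 2*sqrt(2))*(y - sqrt(2))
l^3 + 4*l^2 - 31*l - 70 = (l - 5)*(l + 2)*(l + 7)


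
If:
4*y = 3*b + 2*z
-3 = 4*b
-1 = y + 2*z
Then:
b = -3/4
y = -13/20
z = -7/40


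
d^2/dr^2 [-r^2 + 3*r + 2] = -2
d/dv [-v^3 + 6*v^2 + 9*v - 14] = -3*v^2 + 12*v + 9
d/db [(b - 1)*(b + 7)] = 2*b + 6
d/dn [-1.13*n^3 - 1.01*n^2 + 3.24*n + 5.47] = -3.39*n^2 - 2.02*n + 3.24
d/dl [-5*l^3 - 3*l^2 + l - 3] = -15*l^2 - 6*l + 1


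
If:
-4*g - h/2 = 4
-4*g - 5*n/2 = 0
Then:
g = -5*n/8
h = 5*n - 8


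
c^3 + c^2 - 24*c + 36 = (c - 3)*(c - 2)*(c + 6)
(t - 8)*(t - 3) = t^2 - 11*t + 24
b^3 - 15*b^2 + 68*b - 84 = (b - 7)*(b - 6)*(b - 2)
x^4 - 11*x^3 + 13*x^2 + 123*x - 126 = (x - 7)*(x - 6)*(x - 1)*(x + 3)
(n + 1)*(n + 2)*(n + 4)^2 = n^4 + 11*n^3 + 42*n^2 + 64*n + 32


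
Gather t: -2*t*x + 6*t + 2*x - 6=t*(6 - 2*x) + 2*x - 6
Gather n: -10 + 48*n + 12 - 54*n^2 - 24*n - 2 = -54*n^2 + 24*n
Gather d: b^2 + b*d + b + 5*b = b^2 + b*d + 6*b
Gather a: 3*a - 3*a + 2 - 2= 0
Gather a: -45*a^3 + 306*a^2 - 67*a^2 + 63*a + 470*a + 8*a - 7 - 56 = -45*a^3 + 239*a^2 + 541*a - 63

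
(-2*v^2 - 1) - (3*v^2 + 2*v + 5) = -5*v^2 - 2*v - 6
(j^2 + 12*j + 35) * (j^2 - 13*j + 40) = j^4 - j^3 - 81*j^2 + 25*j + 1400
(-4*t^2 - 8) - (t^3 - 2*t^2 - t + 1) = -t^3 - 2*t^2 + t - 9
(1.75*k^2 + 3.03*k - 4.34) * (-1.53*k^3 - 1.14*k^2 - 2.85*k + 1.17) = -2.6775*k^5 - 6.6309*k^4 - 1.8015*k^3 - 1.6404*k^2 + 15.9141*k - 5.0778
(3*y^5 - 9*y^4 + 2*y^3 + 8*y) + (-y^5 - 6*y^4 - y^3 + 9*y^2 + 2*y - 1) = 2*y^5 - 15*y^4 + y^3 + 9*y^2 + 10*y - 1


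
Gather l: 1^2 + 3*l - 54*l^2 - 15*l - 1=-54*l^2 - 12*l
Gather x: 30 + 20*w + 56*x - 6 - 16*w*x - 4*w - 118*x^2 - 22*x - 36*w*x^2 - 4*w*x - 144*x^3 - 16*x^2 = 16*w - 144*x^3 + x^2*(-36*w - 134) + x*(34 - 20*w) + 24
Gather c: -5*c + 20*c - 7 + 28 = 15*c + 21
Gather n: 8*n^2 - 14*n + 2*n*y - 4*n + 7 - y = 8*n^2 + n*(2*y - 18) - y + 7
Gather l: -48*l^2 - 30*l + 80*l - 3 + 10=-48*l^2 + 50*l + 7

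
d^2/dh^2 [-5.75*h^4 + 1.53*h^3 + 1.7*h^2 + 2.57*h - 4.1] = -69.0*h^2 + 9.18*h + 3.4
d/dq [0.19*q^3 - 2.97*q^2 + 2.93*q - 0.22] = 0.57*q^2 - 5.94*q + 2.93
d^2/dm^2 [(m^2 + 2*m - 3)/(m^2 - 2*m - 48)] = 2*(4*m^3 + 135*m^2 + 306*m + 1956)/(m^6 - 6*m^5 - 132*m^4 + 568*m^3 + 6336*m^2 - 13824*m - 110592)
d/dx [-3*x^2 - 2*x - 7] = -6*x - 2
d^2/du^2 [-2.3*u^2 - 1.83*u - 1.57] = -4.60000000000000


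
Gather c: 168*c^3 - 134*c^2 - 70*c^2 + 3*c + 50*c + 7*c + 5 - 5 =168*c^3 - 204*c^2 + 60*c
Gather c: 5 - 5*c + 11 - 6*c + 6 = 22 - 11*c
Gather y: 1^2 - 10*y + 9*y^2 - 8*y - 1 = 9*y^2 - 18*y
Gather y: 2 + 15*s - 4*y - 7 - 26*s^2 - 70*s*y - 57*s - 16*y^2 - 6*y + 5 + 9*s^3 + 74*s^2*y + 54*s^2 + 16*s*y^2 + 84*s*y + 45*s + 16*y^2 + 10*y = 9*s^3 + 28*s^2 + 16*s*y^2 + 3*s + y*(74*s^2 + 14*s)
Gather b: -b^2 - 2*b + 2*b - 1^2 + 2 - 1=-b^2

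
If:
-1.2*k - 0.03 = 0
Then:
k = -0.02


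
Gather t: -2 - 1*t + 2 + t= 0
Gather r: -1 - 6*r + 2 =1 - 6*r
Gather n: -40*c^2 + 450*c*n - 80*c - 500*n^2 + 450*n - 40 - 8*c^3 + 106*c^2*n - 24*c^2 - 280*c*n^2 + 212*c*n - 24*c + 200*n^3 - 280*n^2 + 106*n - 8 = -8*c^3 - 64*c^2 - 104*c + 200*n^3 + n^2*(-280*c - 780) + n*(106*c^2 + 662*c + 556) - 48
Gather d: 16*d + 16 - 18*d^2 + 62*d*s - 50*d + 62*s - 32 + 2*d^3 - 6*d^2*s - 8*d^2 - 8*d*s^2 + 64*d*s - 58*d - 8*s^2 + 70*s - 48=2*d^3 + d^2*(-6*s - 26) + d*(-8*s^2 + 126*s - 92) - 8*s^2 + 132*s - 64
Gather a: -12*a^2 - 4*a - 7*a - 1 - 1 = -12*a^2 - 11*a - 2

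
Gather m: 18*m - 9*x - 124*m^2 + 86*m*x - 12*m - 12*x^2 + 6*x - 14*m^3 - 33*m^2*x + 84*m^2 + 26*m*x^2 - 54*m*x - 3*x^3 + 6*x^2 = -14*m^3 + m^2*(-33*x - 40) + m*(26*x^2 + 32*x + 6) - 3*x^3 - 6*x^2 - 3*x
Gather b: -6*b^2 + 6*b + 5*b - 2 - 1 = -6*b^2 + 11*b - 3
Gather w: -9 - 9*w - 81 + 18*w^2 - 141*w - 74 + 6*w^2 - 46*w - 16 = 24*w^2 - 196*w - 180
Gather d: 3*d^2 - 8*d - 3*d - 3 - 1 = 3*d^2 - 11*d - 4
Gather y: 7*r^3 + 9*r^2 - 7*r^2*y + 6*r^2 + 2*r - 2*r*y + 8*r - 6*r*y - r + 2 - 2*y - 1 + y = 7*r^3 + 15*r^2 + 9*r + y*(-7*r^2 - 8*r - 1) + 1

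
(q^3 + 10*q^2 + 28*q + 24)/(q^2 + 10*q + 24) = (q^2 + 4*q + 4)/(q + 4)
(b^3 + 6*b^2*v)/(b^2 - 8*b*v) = b*(b + 6*v)/(b - 8*v)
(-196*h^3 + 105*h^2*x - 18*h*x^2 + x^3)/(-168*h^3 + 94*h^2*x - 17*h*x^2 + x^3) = (-7*h + x)/(-6*h + x)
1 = 1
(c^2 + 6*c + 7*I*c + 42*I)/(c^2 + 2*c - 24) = (c + 7*I)/(c - 4)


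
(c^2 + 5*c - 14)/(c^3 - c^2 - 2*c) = (c + 7)/(c*(c + 1))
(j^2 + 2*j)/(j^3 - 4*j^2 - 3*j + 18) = j/(j^2 - 6*j + 9)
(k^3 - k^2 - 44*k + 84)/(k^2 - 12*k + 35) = (k^3 - k^2 - 44*k + 84)/(k^2 - 12*k + 35)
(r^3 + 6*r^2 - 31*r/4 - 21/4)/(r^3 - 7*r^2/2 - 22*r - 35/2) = (-4*r^3 - 24*r^2 + 31*r + 21)/(2*(-2*r^3 + 7*r^2 + 44*r + 35))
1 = 1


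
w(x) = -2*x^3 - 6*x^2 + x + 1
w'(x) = -6*x^2 - 12*x + 1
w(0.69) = -1.82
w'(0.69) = -10.14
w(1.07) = -7.25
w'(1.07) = -18.71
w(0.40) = 0.31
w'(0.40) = -4.76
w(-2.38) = -8.40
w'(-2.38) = -4.43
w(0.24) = 0.87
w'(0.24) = -2.23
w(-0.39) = -0.18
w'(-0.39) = 4.77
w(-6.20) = 240.82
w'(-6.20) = -155.24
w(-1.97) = -8.96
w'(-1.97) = 1.35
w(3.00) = -104.00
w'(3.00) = -89.00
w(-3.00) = -2.00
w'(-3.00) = -17.00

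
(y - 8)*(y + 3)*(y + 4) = y^3 - y^2 - 44*y - 96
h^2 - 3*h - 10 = (h - 5)*(h + 2)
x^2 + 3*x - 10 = (x - 2)*(x + 5)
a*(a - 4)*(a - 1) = a^3 - 5*a^2 + 4*a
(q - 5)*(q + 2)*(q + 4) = q^3 + q^2 - 22*q - 40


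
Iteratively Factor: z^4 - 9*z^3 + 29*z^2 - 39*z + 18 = (z - 1)*(z^3 - 8*z^2 + 21*z - 18) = (z - 2)*(z - 1)*(z^2 - 6*z + 9) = (z - 3)*(z - 2)*(z - 1)*(z - 3)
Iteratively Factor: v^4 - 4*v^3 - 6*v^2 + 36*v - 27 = (v - 1)*(v^3 - 3*v^2 - 9*v + 27) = (v - 3)*(v - 1)*(v^2 - 9) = (v - 3)*(v - 1)*(v + 3)*(v - 3)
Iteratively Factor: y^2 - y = (y - 1)*(y)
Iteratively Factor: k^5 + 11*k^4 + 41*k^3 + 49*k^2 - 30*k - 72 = (k + 3)*(k^4 + 8*k^3 + 17*k^2 - 2*k - 24) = (k + 2)*(k + 3)*(k^3 + 6*k^2 + 5*k - 12) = (k + 2)*(k + 3)*(k + 4)*(k^2 + 2*k - 3) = (k - 1)*(k + 2)*(k + 3)*(k + 4)*(k + 3)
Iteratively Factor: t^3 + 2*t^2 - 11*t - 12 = (t - 3)*(t^2 + 5*t + 4) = (t - 3)*(t + 1)*(t + 4)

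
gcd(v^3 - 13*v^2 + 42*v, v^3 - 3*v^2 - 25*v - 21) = v - 7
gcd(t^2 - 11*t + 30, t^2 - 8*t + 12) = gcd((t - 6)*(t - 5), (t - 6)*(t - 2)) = t - 6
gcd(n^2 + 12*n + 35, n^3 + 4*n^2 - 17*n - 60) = n + 5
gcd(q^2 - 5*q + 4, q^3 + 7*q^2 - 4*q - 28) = 1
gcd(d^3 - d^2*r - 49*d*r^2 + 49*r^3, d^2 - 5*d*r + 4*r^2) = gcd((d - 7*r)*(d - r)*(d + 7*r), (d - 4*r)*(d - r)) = -d + r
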